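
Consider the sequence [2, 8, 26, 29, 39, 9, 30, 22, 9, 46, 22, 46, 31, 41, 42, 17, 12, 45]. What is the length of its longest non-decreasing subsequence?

Scanning left to right, the best length ending at each element is: 2→1, 8→2, 26→3, 29→4, 39→5, 9→3, 30→5, 22→4, 9→4, 46→6, 22→5, 46→7, 31→6, 41→7, 42→8, 17→5, 12→5, 45→9.
So the longest non-decreasing subsequence has length 9, e.g. 2, 8, 26, 29, 30, 31, 41, 42, 45.

9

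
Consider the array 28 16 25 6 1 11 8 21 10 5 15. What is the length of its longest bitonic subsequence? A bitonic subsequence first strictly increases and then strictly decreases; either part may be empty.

One longest bitonic subsequence is 28, 25, 21, 10, 5 (positions 1,3,8,9,10): it rises to 28 then falls. Length 5 is optimal.

5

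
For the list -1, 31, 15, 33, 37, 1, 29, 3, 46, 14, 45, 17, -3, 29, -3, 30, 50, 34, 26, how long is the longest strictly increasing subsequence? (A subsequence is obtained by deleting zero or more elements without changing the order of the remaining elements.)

8

One longest increasing subsequence is -1, 1, 3, 14, 17, 29, 30, 50 (positions 1,6,8,10,12,14,16,17), of length 8; no longer one exists.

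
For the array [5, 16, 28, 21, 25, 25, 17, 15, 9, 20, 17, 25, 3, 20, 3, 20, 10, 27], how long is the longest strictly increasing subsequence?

Let dp[i] be the longest increasing subsequence ending at position i. Then dp = [1, 2, 3, 3, 4, 4, 3, 2, 2, 4, 3, 5, 1, 4, 1, 4, 3, 6].
The maximum is 6; one witness is 5, 16, 17, 20, 25, 27 at positions 1,2,7,10,12,18.

6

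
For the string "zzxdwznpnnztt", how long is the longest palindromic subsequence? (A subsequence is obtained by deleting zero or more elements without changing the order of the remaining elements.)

One longest palindromic subsequence is znnnz (positions 6,7,9,10,11); it reads the same forward and backward, and the interval DP gives dp[1][13] = 5.

5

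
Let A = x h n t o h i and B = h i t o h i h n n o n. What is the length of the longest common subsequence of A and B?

A longest common subsequence is htohi (length 5); the LCS DP confirms no longer common subsequence exists.

5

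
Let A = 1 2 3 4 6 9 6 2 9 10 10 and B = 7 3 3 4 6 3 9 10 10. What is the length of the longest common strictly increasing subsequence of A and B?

For each value that appears in both, track the longest common increasing run ending there.
The best achievable length is 5; one witness is 3, 4, 6, 9, 10 (A-positions 3,4,5,6,10, B-positions 2,4,5,7,8).

5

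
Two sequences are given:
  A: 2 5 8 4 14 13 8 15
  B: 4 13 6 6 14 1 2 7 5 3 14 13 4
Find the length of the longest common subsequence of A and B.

A longest common subsequence is 2, 5, 14, 13 (length 4); the LCS DP confirms no longer common subsequence exists.

4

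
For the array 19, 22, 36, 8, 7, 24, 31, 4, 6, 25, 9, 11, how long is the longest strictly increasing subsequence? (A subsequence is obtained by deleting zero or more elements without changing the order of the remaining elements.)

One longest increasing subsequence is 19, 22, 24, 31 (positions 1,2,6,7), of length 4; no longer one exists.

4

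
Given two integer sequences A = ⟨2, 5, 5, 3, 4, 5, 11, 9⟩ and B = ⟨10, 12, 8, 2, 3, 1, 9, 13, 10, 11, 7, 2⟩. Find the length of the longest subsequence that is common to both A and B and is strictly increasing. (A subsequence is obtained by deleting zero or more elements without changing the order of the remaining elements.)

3

For each value that appears in both, track the longest common increasing run ending there.
The best achievable length is 3; one witness is 2, 3, 9 (A-positions 1,4,8, B-positions 4,5,7).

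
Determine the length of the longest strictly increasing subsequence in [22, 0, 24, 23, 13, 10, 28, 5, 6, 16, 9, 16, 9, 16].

5

Scanning left to right, the best length ending at each element is: 22→1, 0→1, 24→2, 23→2, 13→2, 10→2, 28→3, 5→2, 6→3, 16→4, 9→4, 16→5, 9→4, 16→5.
So the longest increasing subsequence has length 5, e.g. 0, 5, 6, 9, 16.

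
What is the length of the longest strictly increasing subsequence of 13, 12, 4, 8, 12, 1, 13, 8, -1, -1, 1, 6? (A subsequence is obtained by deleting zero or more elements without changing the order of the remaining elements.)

4

Scanning left to right, the best length ending at each element is: 13→1, 12→1, 4→1, 8→2, 12→3, 1→1, 13→4, 8→2, -1→1, -1→1, 1→2, 6→3.
So the longest increasing subsequence has length 4, e.g. 4, 8, 12, 13.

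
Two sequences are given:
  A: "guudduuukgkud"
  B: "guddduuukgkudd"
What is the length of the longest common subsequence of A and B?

Backtracking the LCS table gives one alignment: g (A1,B1) → u (A2,B2) → d (A4,B4) → d (A5,B5) → u (A6,B6) → u (A7,B7) → u (A8,B8) → k (A9,B9) → g (A10,B10) → k (A11,B11) → u (A12,B12) → d (A13,B14).
So the longest common subsequence has length 12.

12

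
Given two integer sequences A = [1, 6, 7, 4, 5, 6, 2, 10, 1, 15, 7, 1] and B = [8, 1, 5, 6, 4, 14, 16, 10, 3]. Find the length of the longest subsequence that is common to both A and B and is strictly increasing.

A longest common strictly increasing subsequence is 1, 5, 6, 10 (length 4); it appears in order in both A and B, and no longer such subsequence exists.

4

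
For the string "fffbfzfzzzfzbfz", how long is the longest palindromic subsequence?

One longest palindromic subsequence is fbzfzzzfzbf (positions 3,4,6,7,8,9,10,11,12,13,14); it reads the same forward and backward, and the interval DP gives dp[1][15] = 11.

11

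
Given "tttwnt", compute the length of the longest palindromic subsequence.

4

One longest palindromic subsequence is tttt (positions 1,2,3,6); it reads the same forward and backward, and the interval DP gives dp[1][6] = 4.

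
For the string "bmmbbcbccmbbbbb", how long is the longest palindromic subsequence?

Using dp[i][j] = 2 + dp[i+1][j−1] if the ends match, else max(dp[i+1][j], dp[i][j−1]):
dp[1][15] = 10. A witness is bbbbccbbbb at positions 1,4,5,7,8,9,12,13,14,15.

10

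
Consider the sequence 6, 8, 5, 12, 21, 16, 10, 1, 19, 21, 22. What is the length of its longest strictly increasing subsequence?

Let dp[i] be the longest increasing subsequence ending at position i. Then dp = [1, 2, 1, 3, 4, 4, 3, 1, 5, 6, 7].
The maximum is 7; one witness is 6, 8, 12, 16, 19, 21, 22 at positions 1,2,4,6,9,10,11.

7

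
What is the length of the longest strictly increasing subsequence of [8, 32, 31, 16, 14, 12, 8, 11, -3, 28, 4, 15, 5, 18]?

4

One longest increasing subsequence is 8, 14, 15, 18 (positions 1,5,12,14), of length 4; no longer one exists.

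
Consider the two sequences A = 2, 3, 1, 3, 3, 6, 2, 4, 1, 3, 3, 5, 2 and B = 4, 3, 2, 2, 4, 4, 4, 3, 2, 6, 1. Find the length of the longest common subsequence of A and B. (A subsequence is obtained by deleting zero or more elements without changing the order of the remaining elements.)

Backtracking the LCS table gives one alignment: 2 (A1,B3) → 2 (A7,B4) → 4 (A8,B7) → 3 (A11,B8) → 2 (A13,B9).
So the longest common subsequence has length 5.

5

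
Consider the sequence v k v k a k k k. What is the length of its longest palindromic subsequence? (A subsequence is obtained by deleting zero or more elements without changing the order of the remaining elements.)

Using dp[i][j] = 2 + dp[i+1][j−1] if the ends match, else max(dp[i+1][j], dp[i][j−1]):
dp[1][8] = 5. A witness is kkkkk at positions 2,4,6,7,8.

5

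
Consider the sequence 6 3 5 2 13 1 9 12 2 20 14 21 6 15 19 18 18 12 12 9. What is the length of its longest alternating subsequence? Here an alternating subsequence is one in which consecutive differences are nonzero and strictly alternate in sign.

A longest alternating subsequence is 6, 3, 5, 2, 13, 1, 9, 2, 20, 14, 21, 6, 19, 18 (positions 1,2,3,4,5,6,7,9,10,11,12,13,15,16); its 13 consecutive differences strictly alternate in sign, and length 14 is optimal.

14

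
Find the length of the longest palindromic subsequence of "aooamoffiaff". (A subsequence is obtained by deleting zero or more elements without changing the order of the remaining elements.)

One longest palindromic subsequence is ffaff (positions 7,8,10,11,12); it reads the same forward and backward, and the interval DP gives dp[1][12] = 5.

5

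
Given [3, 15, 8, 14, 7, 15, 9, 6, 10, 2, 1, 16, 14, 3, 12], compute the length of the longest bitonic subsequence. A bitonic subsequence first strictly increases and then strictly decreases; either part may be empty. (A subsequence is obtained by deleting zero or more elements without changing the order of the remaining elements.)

One longest bitonic subsequence is 3, 8, 14, 15, 9, 6, 2, 1 (positions 1,3,4,6,7,8,10,11): it rises to 15 then falls. Length 8 is optimal.

8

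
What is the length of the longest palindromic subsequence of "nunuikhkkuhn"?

One longest palindromic subsequence is nukkkun (positions 1,4,6,8,9,10,12); it reads the same forward and backward, and the interval DP gives dp[1][12] = 7.

7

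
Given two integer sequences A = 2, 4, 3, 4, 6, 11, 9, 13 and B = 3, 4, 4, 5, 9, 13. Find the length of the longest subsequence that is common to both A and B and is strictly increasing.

4

For each value that appears in both, track the longest common increasing run ending there.
The best achievable length is 4; one witness is 3, 4, 9, 13 (A-positions 3,4,7,8, B-positions 1,2,5,6).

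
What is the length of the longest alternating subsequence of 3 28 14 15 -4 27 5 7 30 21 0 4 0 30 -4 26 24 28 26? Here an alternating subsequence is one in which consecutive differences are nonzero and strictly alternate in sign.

A longest alternating subsequence is 3, 28, 14, 15, -4, 27, 5, 7, 0, 4, 0, 30, -4, 26, 24, 28, 26 (positions 1,2,3,4,5,6,7,8,11,12,13,14,15,16,17,18,19); its 16 consecutive differences strictly alternate in sign, and length 17 is optimal.

17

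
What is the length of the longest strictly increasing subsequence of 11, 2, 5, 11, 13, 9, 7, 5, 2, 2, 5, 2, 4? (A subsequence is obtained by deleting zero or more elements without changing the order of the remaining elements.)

Scanning left to right, the best length ending at each element is: 11→1, 2→1, 5→2, 11→3, 13→4, 9→3, 7→3, 5→2, 2→1, 2→1, 5→2, 2→1, 4→2.
So the longest increasing subsequence has length 4, e.g. 2, 5, 11, 13.

4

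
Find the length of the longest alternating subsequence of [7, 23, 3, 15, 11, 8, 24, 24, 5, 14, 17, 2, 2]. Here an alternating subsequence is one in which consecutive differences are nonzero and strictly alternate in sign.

9

Track the best alternating length ending on an up-step vs a down-step at each position: up/down = 1/1, 2/1, 1/3, 4/3, 4/5, 4/5, 6/1, 6/1, 4/7, 8/7, 8/7, 1/9, 1/9.
The maximum over both is 9; one such subsequence is 7, 23, 3, 15, 11, 24, 5, 14, 2.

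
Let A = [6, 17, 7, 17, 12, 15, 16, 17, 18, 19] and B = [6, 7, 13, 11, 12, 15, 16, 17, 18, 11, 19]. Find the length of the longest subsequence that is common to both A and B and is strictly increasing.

8

A longest common strictly increasing subsequence is 6, 7, 12, 15, 16, 17, 18, 19 (length 8); it appears in order in both A and B, and no longer such subsequence exists.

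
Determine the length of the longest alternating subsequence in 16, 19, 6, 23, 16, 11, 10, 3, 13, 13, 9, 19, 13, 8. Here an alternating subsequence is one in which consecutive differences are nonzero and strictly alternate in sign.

Track the best alternating length ending on an up-step vs a down-step at each position: up/down = 1/1, 2/1, 1/3, 4/1, 4/5, 4/5, 4/5, 1/5, 6/5, 6/5, 6/7, 8/5, 8/9, 6/9.
The maximum over both is 9; one such subsequence is 16, 19, 6, 23, 11, 13, 9, 19, 13.

9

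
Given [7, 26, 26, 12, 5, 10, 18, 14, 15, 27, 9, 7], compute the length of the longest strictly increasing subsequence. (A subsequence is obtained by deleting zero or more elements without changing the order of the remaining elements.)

Scanning left to right, the best length ending at each element is: 7→1, 26→2, 26→2, 12→2, 5→1, 10→2, 18→3, 14→3, 15→4, 27→5, 9→2, 7→2.
So the longest increasing subsequence has length 5, e.g. 7, 12, 14, 15, 27.

5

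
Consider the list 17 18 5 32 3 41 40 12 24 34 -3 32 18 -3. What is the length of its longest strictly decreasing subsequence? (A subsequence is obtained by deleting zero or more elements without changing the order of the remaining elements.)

6

Let dp[i] be the longest decreasing subsequence ending at position i. Then dp = [1, 1, 2, 1, 3, 1, 2, 3, 3, 3, 4, 4, 5, 6].
The maximum is 6; one witness is 41, 40, 34, 32, 18, -3 at positions 6,7,10,12,13,14.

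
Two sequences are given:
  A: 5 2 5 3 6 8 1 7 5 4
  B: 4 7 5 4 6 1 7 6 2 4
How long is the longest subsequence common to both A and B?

5

A longest common subsequence is 5, 6, 1, 7, 4 (length 5); the LCS DP confirms no longer common subsequence exists.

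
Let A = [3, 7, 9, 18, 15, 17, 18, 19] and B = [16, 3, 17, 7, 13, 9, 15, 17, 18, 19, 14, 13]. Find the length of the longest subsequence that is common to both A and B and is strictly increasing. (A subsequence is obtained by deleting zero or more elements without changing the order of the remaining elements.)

7

For each value that appears in both, track the longest common increasing run ending there.
The best achievable length is 7; one witness is 3, 7, 9, 15, 17, 18, 19 (A-positions 1,2,3,5,6,7,8, B-positions 2,4,6,7,8,9,10).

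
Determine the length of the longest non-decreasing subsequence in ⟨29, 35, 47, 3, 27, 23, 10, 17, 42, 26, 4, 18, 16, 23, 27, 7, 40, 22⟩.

Let dp[i] be the longest non-decreasing subsequence ending at position i. Then dp = [1, 2, 3, 1, 2, 2, 2, 3, 4, 4, 2, 4, 3, 5, 6, 3, 7, 5].
The maximum is 7; one witness is 3, 10, 17, 18, 23, 27, 40 at positions 4,7,8,12,14,15,17.

7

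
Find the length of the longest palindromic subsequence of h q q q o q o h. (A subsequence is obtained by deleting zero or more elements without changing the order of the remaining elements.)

One longest palindromic subsequence is hqqqqh (positions 1,2,3,4,6,8); it reads the same forward and backward, and the interval DP gives dp[1][8] = 6.

6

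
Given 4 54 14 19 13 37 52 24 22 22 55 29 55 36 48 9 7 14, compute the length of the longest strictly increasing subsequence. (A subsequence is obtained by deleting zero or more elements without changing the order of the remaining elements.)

Scanning left to right, the best length ending at each element is: 4→1, 54→2, 14→2, 19→3, 13→2, 37→4, 52→5, 24→4, 22→4, 22→4, 55→6, 29→5, 55→6, 36→6, 48→7, 9→2, 7→2, 14→3.
So the longest increasing subsequence has length 7, e.g. 4, 14, 19, 24, 29, 36, 48.

7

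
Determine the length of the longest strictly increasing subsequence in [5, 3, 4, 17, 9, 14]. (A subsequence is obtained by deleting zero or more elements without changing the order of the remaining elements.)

Scanning left to right, the best length ending at each element is: 5→1, 3→1, 4→2, 17→3, 9→3, 14→4.
So the longest increasing subsequence has length 4, e.g. 3, 4, 9, 14.

4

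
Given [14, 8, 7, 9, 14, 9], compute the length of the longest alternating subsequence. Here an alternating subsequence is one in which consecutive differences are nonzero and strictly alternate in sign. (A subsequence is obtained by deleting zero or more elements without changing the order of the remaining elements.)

A longest alternating subsequence is 14, 8, 14, 9 (positions 1,2,5,6); its 3 consecutive differences strictly alternate in sign, and length 4 is optimal.

4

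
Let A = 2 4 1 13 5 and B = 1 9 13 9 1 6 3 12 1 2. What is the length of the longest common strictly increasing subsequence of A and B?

2

A longest common strictly increasing subsequence is 1, 13 (length 2); it appears in order in both A and B, and no longer such subsequence exists.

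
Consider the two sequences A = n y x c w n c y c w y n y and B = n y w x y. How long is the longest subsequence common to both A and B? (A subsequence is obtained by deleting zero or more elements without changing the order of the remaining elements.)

4

Backtracking the LCS table gives one alignment: n (A1,B1) → y (A2,B2) → x (A3,B4) → y (A13,B5).
So the longest common subsequence has length 4.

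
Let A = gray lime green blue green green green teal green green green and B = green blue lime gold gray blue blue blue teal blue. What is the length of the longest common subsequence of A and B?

Backtracking the LCS table gives one alignment: gray (A1,B5) → blue (A4,B8) → teal (A8,B9).
So the longest common subsequence has length 3.

3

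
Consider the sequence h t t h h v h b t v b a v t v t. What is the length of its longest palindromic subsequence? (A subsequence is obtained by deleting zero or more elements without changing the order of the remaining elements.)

One longest palindromic subsequence is tvtvavtvt (positions 2,6,9,10,12,13,14,15,16); it reads the same forward and backward, and the interval DP gives dp[1][16] = 9.

9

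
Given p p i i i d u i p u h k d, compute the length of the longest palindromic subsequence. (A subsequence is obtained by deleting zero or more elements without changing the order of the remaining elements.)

6

Using dp[i][j] = 2 + dp[i+1][j−1] if the ends match, else max(dp[i+1][j], dp[i][j−1]):
dp[1][13] = 6. A witness is piiiip at positions 2,3,4,5,8,9.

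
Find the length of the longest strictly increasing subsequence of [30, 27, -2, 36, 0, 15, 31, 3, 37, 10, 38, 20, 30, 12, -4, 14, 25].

One longest increasing subsequence is -2, 0, 3, 10, 12, 14, 25 (positions 3,5,8,10,14,16,17), of length 7; no longer one exists.

7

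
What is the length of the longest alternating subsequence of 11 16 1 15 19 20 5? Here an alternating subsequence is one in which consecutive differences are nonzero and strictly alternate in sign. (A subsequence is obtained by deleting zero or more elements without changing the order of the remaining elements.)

5

Track the best alternating length ending on an up-step vs a down-step at each position: up/down = 1/1, 2/1, 1/3, 4/3, 4/1, 4/1, 4/5.
The maximum over both is 5; one such subsequence is 11, 16, 1, 15, 5.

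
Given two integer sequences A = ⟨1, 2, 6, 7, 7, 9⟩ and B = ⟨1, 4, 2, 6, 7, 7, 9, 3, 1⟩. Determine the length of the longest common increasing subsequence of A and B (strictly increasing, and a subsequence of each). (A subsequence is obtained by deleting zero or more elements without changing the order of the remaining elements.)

For each value that appears in both, track the longest common increasing run ending there.
The best achievable length is 5; one witness is 1, 2, 6, 7, 9 (A-positions 1,2,3,4,6, B-positions 1,3,4,5,7).

5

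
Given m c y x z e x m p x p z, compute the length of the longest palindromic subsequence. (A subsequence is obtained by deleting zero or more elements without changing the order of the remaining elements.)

Using dp[i][j] = 2 + dp[i+1][j−1] if the ends match, else max(dp[i+1][j], dp[i][j−1]):
dp[1][12] = 5. A witness is zpxpz at positions 5,9,10,11,12.

5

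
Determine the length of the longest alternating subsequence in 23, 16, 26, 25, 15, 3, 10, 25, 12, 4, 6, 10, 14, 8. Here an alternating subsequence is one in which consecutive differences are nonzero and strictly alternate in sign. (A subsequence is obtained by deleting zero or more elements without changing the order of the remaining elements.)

Track the best alternating length ending on an up-step vs a down-step at each position: up/down = 1/1, 1/2, 3/1, 3/4, 1/4, 1/4, 5/4, 5/4, 5/6, 5/6, 7/6, 7/6, 7/6, 7/8.
The maximum over both is 8; one such subsequence is 23, 16, 26, 3, 10, 4, 10, 8.

8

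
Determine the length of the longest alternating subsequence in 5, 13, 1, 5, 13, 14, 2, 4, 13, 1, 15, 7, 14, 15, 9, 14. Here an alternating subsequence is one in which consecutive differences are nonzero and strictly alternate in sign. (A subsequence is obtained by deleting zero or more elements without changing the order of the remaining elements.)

A longest alternating subsequence is 5, 13, 1, 5, 2, 4, 1, 15, 7, 14, 9, 14 (positions 1,2,3,4,7,8,10,11,12,13,15,16); its 11 consecutive differences strictly alternate in sign, and length 12 is optimal.

12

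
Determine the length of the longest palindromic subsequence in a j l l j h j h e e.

One longest palindromic subsequence is jllj (positions 2,3,4,7); it reads the same forward and backward, and the interval DP gives dp[1][10] = 4.

4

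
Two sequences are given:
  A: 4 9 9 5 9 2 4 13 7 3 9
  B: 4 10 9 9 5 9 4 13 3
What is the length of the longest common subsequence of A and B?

8

Backtracking the LCS table gives one alignment: 4 (A1,B1) → 9 (A2,B3) → 9 (A3,B4) → 5 (A4,B5) → 9 (A5,B6) → 4 (A7,B7) → 13 (A8,B8) → 3 (A10,B9).
So the longest common subsequence has length 8.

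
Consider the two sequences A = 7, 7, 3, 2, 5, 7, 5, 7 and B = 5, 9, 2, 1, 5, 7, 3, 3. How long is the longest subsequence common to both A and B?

A longest common subsequence is 2, 5, 7 (length 3); the LCS DP confirms no longer common subsequence exists.

3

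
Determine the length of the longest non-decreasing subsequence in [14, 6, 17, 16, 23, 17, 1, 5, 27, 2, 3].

Let dp[i] be the longest non-decreasing subsequence ending at position i. Then dp = [1, 1, 2, 2, 3, 3, 1, 2, 4, 2, 3].
The maximum is 4; one witness is 14, 17, 23, 27 at positions 1,3,5,9.

4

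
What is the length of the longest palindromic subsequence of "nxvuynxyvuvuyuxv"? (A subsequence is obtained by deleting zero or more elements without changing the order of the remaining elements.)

9

One longest palindromic subsequence is vxyuvuyxv (positions 3,7,8,10,11,12,13,15,16); it reads the same forward and backward, and the interval DP gives dp[1][16] = 9.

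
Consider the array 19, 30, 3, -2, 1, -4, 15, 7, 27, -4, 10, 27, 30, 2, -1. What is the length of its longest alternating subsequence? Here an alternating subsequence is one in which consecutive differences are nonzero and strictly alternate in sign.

Track the best alternating length ending on an up-step vs a down-step at each position: up/down = 1/1, 2/1, 1/3, 1/3, 4/3, 1/5, 6/3, 6/7, 8/3, 1/9, 10/9, 10/3, 10/1, 10/11, 10/11.
The maximum over both is 11; one such subsequence is 19, 30, -2, 1, -4, 15, 7, 27, -4, 10, 2.

11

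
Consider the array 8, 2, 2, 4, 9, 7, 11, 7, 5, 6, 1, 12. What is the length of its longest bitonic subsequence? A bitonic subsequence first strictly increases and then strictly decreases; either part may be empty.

7

One longest bitonic subsequence is 2, 4, 9, 11, 7, 6, 1 (positions 2,4,5,7,8,10,11): it rises to 11 then falls. Length 7 is optimal.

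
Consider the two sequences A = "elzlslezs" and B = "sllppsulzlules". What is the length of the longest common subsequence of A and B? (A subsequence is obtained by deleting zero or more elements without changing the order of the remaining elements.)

6

A longest common subsequence is lzlles (length 6); the LCS DP confirms no longer common subsequence exists.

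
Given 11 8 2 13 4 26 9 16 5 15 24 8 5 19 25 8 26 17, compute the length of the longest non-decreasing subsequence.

Scanning left to right, the best length ending at each element is: 11→1, 8→1, 2→1, 13→2, 4→2, 26→3, 9→3, 16→4, 5→3, 15→4, 24→5, 8→4, 5→4, 19→5, 25→6, 8→5, 26→7, 17→6.
So the longest non-decreasing subsequence has length 7, e.g. 2, 4, 9, 16, 24, 25, 26.

7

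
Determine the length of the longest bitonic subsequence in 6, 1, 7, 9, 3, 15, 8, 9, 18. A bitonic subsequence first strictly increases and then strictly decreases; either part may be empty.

One longest bitonic subsequence is 6, 7, 9, 15, 9 (positions 1,3,4,6,8): it rises to 15 then falls. Length 5 is optimal.

5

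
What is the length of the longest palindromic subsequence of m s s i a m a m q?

5

Using dp[i][j] = 2 + dp[i+1][j−1] if the ends match, else max(dp[i+1][j], dp[i][j−1]):
dp[1][9] = 5. A witness is mamam at positions 1,5,6,7,8.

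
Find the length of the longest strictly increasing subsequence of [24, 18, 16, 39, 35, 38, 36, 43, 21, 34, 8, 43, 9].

Scanning left to right, the best length ending at each element is: 24→1, 18→1, 16→1, 39→2, 35→2, 38→3, 36→3, 43→4, 21→2, 34→3, 8→1, 43→4, 9→2.
So the longest increasing subsequence has length 4, e.g. 24, 35, 38, 43.

4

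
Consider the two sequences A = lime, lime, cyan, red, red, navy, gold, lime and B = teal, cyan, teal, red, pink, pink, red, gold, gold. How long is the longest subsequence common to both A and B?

A longest common subsequence is cyan, red, red, gold (length 4); the LCS DP confirms no longer common subsequence exists.

4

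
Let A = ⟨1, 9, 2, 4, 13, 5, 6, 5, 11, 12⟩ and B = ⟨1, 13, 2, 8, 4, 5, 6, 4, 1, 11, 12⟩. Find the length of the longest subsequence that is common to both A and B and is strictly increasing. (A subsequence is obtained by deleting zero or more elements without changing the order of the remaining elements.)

7

For each value that appears in both, track the longest common increasing run ending there.
The best achievable length is 7; one witness is 1, 2, 4, 5, 6, 11, 12 (A-positions 1,3,4,6,7,9,10, B-positions 1,3,5,6,7,10,11).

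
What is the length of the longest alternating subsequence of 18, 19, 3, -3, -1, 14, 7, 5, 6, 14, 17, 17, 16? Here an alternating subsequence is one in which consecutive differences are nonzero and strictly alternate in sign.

7

A longest alternating subsequence is 18, 19, 3, 14, 7, 17, 16 (positions 1,2,3,6,7,11,13); its 6 consecutive differences strictly alternate in sign, and length 7 is optimal.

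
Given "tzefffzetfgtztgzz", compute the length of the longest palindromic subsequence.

One longest palindromic subsequence is zzgtztgzz (positions 2,7,11,12,13,14,15,16,17); it reads the same forward and backward, and the interval DP gives dp[1][17] = 9.

9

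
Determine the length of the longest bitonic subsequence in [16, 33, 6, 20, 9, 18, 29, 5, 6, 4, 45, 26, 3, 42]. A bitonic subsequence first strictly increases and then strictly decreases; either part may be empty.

One longest bitonic subsequence is 16, 33, 20, 18, 6, 4, 3 (positions 1,2,4,6,9,10,13): it rises to 33 then falls. Length 7 is optimal.

7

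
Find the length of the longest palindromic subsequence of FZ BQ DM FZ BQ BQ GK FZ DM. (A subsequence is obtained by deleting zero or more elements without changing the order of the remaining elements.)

Using dp[i][j] = 2 + dp[i+1][j−1] if the ends match, else max(dp[i+1][j], dp[i][j−1]):
dp[1][9] = 6. A witness is DM FZ BQ BQ FZ DM at positions 3,4,5,6,8,9.

6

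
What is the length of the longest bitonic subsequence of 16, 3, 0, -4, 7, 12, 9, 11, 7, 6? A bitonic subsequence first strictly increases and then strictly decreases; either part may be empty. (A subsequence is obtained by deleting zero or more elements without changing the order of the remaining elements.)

Let inc[i] be the LIS ending at i and dec[i] the longest strictly decreasing subsequence starting at i. inc = [1, 1, 1, 1, 2, 3, 3, 4, 2, 2], dec = [5, 3, 2, 1, 2, 4, 3, 3, 2, 1].
max_i inc[i]+dec[i]−1 = 6, with one witness 3, 7, 12, 11, 7, 6.

6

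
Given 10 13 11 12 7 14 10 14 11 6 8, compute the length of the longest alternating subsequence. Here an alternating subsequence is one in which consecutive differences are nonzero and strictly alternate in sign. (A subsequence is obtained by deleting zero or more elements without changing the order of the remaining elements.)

10

Track the best alternating length ending on an up-step vs a down-step at each position: up/down = 1/1, 2/1, 2/3, 4/3, 1/5, 6/1, 6/7, 8/1, 8/9, 1/9, 10/9.
The maximum over both is 10; one such subsequence is 10, 13, 11, 12, 7, 14, 10, 14, 6, 8.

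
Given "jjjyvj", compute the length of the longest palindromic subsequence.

One longest palindromic subsequence is jjjj (positions 1,2,3,6); it reads the same forward and backward, and the interval DP gives dp[1][6] = 4.

4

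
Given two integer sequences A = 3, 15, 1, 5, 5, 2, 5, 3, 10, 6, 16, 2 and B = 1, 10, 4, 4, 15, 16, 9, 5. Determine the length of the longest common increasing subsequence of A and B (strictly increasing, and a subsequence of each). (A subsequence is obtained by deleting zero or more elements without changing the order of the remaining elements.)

3

For each value that appears in both, track the longest common increasing run ending there.
The best achievable length is 3; one witness is 1, 10, 16 (A-positions 3,9,11, B-positions 1,2,6).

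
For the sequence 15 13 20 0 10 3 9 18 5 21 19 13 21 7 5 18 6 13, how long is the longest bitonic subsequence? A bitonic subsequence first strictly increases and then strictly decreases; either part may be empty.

9

Let inc[i] be the LIS ending at i and dec[i] the longest strictly decreasing subsequence starting at i. inc = [1, 1, 2, 1, 2, 2, 3, 4, 3, 5, 5, 4, 6, 4, 3, 5, 4, 5], dec = [6, 5, 5, 1, 4, 1, 3, 4, 1, 5, 4, 3, 3, 2, 1, 2, 1, 1].
max_i inc[i]+dec[i]−1 = 9, with one witness 0, 3, 9, 18, 21, 19, 13, 7, 6.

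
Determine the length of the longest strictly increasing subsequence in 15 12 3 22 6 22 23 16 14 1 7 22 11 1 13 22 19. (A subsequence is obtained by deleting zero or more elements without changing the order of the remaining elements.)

Let dp[i] be the longest increasing subsequence ending at position i. Then dp = [1, 1, 1, 2, 2, 3, 4, 3, 3, 1, 3, 4, 4, 1, 5, 6, 6].
The maximum is 6; one witness is 3, 6, 7, 11, 13, 22 at positions 3,5,11,13,15,16.

6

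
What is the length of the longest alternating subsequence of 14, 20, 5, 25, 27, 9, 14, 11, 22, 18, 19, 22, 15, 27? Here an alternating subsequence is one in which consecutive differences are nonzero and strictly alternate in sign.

Track the best alternating length ending on an up-step vs a down-step at each position: up/down = 1/1, 2/1, 1/3, 4/1, 4/1, 4/5, 6/5, 6/7, 8/5, 8/9, 10/9, 10/5, 8/11, 12/1.
The maximum over both is 12; one such subsequence is 14, 20, 5, 25, 9, 14, 11, 22, 18, 19, 15, 27.

12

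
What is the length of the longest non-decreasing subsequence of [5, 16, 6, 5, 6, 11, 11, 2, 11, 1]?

Scanning left to right, the best length ending at each element is: 5→1, 16→2, 6→2, 5→2, 6→3, 11→4, 11→5, 2→1, 11→6, 1→1.
So the longest non-decreasing subsequence has length 6, e.g. 5, 6, 6, 11, 11, 11.

6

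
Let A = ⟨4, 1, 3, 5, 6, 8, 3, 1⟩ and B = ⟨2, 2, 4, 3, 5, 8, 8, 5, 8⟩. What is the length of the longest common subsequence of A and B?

Backtracking the LCS table gives one alignment: 4 (A1,B3) → 3 (A3,B4) → 5 (A4,B8) → 8 (A6,B9).
So the longest common subsequence has length 4.

4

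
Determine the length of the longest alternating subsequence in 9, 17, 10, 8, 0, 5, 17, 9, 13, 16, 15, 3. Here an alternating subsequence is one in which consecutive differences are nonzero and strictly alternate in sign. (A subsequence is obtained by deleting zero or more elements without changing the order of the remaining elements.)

A longest alternating subsequence is 9, 17, 10, 17, 9, 16, 15 (positions 1,2,3,7,8,10,11); its 6 consecutive differences strictly alternate in sign, and length 7 is optimal.

7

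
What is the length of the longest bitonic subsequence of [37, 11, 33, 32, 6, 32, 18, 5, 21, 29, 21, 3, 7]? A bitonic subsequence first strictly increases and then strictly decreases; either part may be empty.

One longest bitonic subsequence is 37, 33, 32, 29, 21, 7 (positions 1,3,6,10,11,13): it rises to 37 then falls. Length 6 is optimal.

6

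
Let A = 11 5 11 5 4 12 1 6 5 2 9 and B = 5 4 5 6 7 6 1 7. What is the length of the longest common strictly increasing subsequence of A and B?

2

For each value that appears in both, track the longest common increasing run ending there.
The best achievable length is 2; one witness is 4, 5 (A-positions 5,9, B-positions 2,3).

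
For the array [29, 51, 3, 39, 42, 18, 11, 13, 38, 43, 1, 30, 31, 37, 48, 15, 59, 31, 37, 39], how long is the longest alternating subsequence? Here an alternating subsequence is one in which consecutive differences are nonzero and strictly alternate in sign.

12

A longest alternating subsequence is 29, 51, 3, 39, 11, 13, 1, 30, 15, 59, 31, 37 (positions 1,2,3,4,7,8,11,12,16,17,18,19); its 11 consecutive differences strictly alternate in sign, and length 12 is optimal.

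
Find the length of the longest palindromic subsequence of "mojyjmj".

Using dp[i][j] = 2 + dp[i+1][j−1] if the ends match, else max(dp[i+1][j], dp[i][j−1]):
dp[1][7] = 5. A witness is mjyjm at positions 1,3,4,5,6.

5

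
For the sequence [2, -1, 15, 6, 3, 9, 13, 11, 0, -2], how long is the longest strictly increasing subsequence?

4

One longest increasing subsequence is 2, 6, 9, 13 (positions 1,4,6,7), of length 4; no longer one exists.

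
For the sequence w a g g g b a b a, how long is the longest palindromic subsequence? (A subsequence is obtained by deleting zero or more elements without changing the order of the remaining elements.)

One longest palindromic subsequence is ababa (positions 2,6,7,8,9); it reads the same forward and backward, and the interval DP gives dp[1][9] = 5.

5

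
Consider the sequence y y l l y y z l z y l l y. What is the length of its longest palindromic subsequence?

Using dp[i][j] = 2 + dp[i+1][j−1] if the ends match, else max(dp[i+1][j], dp[i][j−1]):
dp[1][13] = 11. A witness is yllyzlzylly at positions 1,3,4,5,7,8,9,10,11,12,13.

11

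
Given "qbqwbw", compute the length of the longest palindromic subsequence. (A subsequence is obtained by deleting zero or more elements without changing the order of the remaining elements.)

3

One longest palindromic subsequence is wbw (positions 4,5,6); it reads the same forward and backward, and the interval DP gives dp[1][6] = 3.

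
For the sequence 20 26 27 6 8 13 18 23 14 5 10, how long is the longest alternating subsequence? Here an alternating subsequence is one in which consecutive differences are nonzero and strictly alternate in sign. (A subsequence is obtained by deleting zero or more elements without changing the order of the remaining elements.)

6

A longest alternating subsequence is 20, 26, 6, 8, 5, 10 (positions 1,2,4,5,10,11); its 5 consecutive differences strictly alternate in sign, and length 6 is optimal.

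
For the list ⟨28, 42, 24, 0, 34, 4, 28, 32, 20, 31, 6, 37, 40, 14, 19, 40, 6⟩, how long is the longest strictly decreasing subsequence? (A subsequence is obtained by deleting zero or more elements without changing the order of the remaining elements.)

One longest decreasing subsequence is 42, 34, 28, 20, 14, 6 (positions 2,5,7,9,14,17), of length 6; no longer one exists.

6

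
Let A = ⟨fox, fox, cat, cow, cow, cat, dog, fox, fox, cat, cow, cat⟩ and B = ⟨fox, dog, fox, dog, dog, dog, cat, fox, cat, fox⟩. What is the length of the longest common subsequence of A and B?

Backtracking the LCS table gives one alignment: fox (A1,B1) → fox (A2,B3) → cat (A3,B7) → cat (A6,B9) → fox (A9,B10).
So the longest common subsequence has length 5.

5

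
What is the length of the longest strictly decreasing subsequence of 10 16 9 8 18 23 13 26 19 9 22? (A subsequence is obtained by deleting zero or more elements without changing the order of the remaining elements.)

3

Let dp[i] be the longest decreasing subsequence ending at position i. Then dp = [1, 1, 2, 3, 1, 1, 2, 1, 2, 3, 2].
The maximum is 3; one witness is 10, 9, 8 at positions 1,3,4.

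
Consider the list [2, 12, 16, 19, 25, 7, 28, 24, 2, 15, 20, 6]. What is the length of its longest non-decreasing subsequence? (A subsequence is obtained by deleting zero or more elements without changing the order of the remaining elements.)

6

Scanning left to right, the best length ending at each element is: 2→1, 12→2, 16→3, 19→4, 25→5, 7→2, 28→6, 24→5, 2→2, 15→3, 20→5, 6→3.
So the longest non-decreasing subsequence has length 6, e.g. 2, 12, 16, 19, 25, 28.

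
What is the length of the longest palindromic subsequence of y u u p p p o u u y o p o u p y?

One longest palindromic subsequence is yppouuoppy (positions 1,4,6,7,8,9,11,12,15,16); it reads the same forward and backward, and the interval DP gives dp[1][16] = 10.

10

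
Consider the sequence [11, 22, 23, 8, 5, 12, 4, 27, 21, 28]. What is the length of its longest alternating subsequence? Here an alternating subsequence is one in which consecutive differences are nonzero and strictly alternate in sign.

Track the best alternating length ending on an up-step vs a down-step at each position: up/down = 1/1, 2/1, 2/1, 1/3, 1/3, 4/3, 1/5, 6/1, 6/7, 8/1.
The maximum over both is 8; one such subsequence is 11, 22, 8, 12, 4, 27, 21, 28.

8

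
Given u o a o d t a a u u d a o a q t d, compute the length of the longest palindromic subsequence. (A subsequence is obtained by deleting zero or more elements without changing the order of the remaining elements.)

10

One longest palindromic subsequence is dtaauuaatd (positions 5,6,7,8,9,10,12,14,16,17); it reads the same forward and backward, and the interval DP gives dp[1][17] = 10.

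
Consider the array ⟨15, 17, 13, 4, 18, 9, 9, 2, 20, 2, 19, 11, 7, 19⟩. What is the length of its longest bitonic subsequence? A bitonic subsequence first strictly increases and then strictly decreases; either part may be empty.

7

One longest bitonic subsequence is 15, 17, 18, 20, 19, 11, 7 (positions 1,2,5,9,11,12,13): it rises to 20 then falls. Length 7 is optimal.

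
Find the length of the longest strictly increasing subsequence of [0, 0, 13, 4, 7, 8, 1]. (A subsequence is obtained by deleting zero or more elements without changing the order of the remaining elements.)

4

One longest increasing subsequence is 0, 4, 7, 8 (positions 1,4,5,6), of length 4; no longer one exists.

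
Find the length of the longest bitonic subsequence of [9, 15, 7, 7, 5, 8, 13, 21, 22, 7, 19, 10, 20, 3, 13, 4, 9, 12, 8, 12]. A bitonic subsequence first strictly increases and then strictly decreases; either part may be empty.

9

One longest bitonic subsequence is 7, 8, 13, 21, 22, 20, 13, 12, 8 (positions 3,6,7,8,9,13,15,18,19): it rises to 22 then falls. Length 9 is optimal.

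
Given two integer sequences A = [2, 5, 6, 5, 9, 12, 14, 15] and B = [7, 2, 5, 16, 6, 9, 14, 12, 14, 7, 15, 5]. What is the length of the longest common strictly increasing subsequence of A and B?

For each value that appears in both, track the longest common increasing run ending there.
The best achievable length is 7; one witness is 2, 5, 6, 9, 12, 14, 15 (A-positions 1,2,3,5,6,7,8, B-positions 2,3,5,6,8,9,11).

7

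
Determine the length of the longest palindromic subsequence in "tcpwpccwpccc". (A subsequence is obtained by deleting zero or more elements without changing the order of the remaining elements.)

8

One longest palindromic subsequence is cpwccwpc (positions 2,3,4,6,7,8,9,12); it reads the same forward and backward, and the interval DP gives dp[1][12] = 8.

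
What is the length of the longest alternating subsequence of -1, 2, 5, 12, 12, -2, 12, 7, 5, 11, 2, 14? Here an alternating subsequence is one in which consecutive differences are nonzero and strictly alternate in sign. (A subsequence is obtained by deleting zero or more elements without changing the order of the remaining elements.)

8

Track the best alternating length ending on an up-step vs a down-step at each position: up/down = 1/1, 2/1, 2/1, 2/1, 2/1, 1/3, 4/1, 4/5, 4/5, 6/5, 4/7, 8/1.
The maximum over both is 8; one such subsequence is -1, 2, -2, 12, 7, 11, 2, 14.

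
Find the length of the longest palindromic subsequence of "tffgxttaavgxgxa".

Using dp[i][j] = 2 + dp[i+1][j−1] if the ends match, else max(dp[i+1][j], dp[i][j−1]):
dp[1][15] = 6. A witness is gxaaxg at positions 4,5,8,9,12,13.

6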